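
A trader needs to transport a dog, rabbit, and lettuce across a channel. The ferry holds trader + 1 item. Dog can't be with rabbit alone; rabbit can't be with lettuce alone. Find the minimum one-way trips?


1. trader+rabbit → 2. trader ← 3. trader+dog → 4. trader+rabbit ← 5. trader+lettuce → 6. trader ← 7. trader+rabbit →
Minimum trips = 7

7


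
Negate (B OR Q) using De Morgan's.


De Morgan's law: ¬(P ∨ Q) ≡ ¬P ∧ ¬Q
¬(B ∨ Q) = ¬B ∧ ¬Q

¬B ∧ ¬Q


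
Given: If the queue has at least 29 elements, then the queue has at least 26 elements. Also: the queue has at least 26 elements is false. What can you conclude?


Modus tollens: P → Q, ¬Q ⊢ ¬P
P: the queue has at least 29 elements
Q: the queue has at least 26 elements
We have P → Q and Q is false.
By modus tollens, P must be false.

It is not the case that the queue has at least 29 elements


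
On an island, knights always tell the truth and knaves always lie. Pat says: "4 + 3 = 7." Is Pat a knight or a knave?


Statement: "4 + 3 = 7."
Actual: 4 + 3 = 7
Claimed: 7
Statement is TRUE → Pat tells the truth → Knight

Knight


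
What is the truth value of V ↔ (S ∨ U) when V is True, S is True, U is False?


V = True, S = True, U = False
Step 1: S ∨ U = True OR False = True
Step 2: V ↔ (True): true when both sides have same truth value.
Result: True ↔ True = True

True


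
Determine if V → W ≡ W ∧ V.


Expression 1: V → W
Expression 2: W ∧ V
Truth table (V W | Expr1 Expr2):
  T T |   T     T
  T F |   F     F
  F T |   T     F   ← differ
  F F |   T     F   ← differ
Counterexample: V=F, W=T gives Expr1 = T but Expr2 = F, so the expressions are NOT logically equivalent.

No


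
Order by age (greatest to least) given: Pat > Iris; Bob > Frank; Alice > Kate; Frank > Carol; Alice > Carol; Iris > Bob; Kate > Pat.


Constraints: Pat > Iris; Bob > Frank; Alice > Kate; Frank > Carol; Alice > Carol; Iris > Bob; Kate > Pat
Method: at each step, the next-highest is the one remaining person who never appears on the smaller side of a constraint between remaining people.
  Step 1: remaining {Bob, Pat, Alice, Frank, Kate, Carol, Iris}; on the smaller side: {Bob, Pat, Frank, Kate, Carol, Iris} → Alice is next (Alice > Kate; Alice > Carol).
  Step 2: remaining {Bob, Pat, Frank, Kate, Carol, Iris}; on the smaller side: {Bob, Pat, Frank, Carol, Iris} → Kate is next (Kate > Pat).
  Step 3: remaining {Bob, Pat, Frank, Carol, Iris}; on the smaller side: {Bob, Frank, Carol, Iris} → Pat is next (Pat > Iris).
  Step 4: remaining {Bob, Frank, Carol, Iris}; on the smaller side: {Bob, Frank, Carol} → Iris is next (Iris > Bob).
  Step 5: remaining {Bob, Frank, Carol}; on the smaller side: {Frank, Carol} → Bob is next (Bob > Frank).
  Step 6: remaining {Frank, Carol}; on the smaller side: {Carol} → Frank is next (Frank > Carol).
  Step 7: only Carol remains → lowest.
Final ranking (highest to lowest):

Alice > Kate > Pat > Iris > Bob > Frank > Carol


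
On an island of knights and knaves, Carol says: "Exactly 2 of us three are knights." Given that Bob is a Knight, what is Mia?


Carol claims exactly 2 knights among Carol, Bob, Mia.
Given: Bob is a Knight.

Case 1: Carol is a Knight (tells truth)
  Then exactly 2 of the three are knights.
  Counting Carol, Bob: 2 knight(s) so far. Need 0 more → Mia = Knave.
Case 2: Carol is a Knave (lies)
  Then the count is NOT 2.
  If Mia = Knight, count = 2 = 2 → claim would be true, contradicts lie.
  If Mia = Knave, count = 1 ≠ 2 → lie confirmed ✓

Mia is a Knave.

Knave


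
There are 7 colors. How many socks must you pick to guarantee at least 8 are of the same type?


Pigeonhole: to guarantee k in one of n categories, need (k-1)×n + 1.
k = 8, n = 7
Minimum = (8-1) × 7 + 1 = 7 × 7 + 1

50


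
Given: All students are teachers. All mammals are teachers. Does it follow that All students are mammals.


Premise 1: All students are teachers.
Premise 2: All mammals are teachers.
Conclusion: All students are mammals.
Fallacy: undistributed middle. teachers is predicate in both.
Counterexample: students and mammals could be disjoint subsets of teachers.

Invalid


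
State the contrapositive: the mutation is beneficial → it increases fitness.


Original: If the mutation is beneficial, then it increases fitness
Contrapositive: If ¬Q, then ¬P
Negate Q: not (it increases fitness)
Negate P: not (the mutation is beneficial)

If not (it increases fitness), then not (the mutation is beneficial).


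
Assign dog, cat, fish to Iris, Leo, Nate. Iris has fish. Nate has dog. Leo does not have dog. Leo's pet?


From clues:
  Nate → dog
  Iris → fish
By elimination, Leo gets the remaining.

cat


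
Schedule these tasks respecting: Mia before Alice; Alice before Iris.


Constraints: Mia before Alice; Alice before Iris
Method: repeatedly schedule the remaining task that has no remaining task required before it.
  Step 1: remaining {Mia, Alice, Iris}; every task except Mia still has a predecessor pending → schedule Mia.
  Step 2: remaining {Alice, Iris}; every task except Alice still has a predecessor pending → schedule Alice.
  Step 3: only Iris remains → schedule Iris.
Resulting order:

Mia → Alice → Iris


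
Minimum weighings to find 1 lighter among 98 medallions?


Each weighing has 3 outcomes (left heavy / balance / right heavy), so k weighings distinguish at most 3^k cases; splitting into three near-equal groups achieves this.
Need 3^k ≥ 98: 3^4 = 81 < 98 ≤ 3^5 = 243
k = ⌈log₃(98)⌉ = 5

5


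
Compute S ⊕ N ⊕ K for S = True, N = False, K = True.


S = True, N = False, K = True
Step 1: S ⊕ N = True XOR False = True
Step 2: True ⊕ K = True XOR True = False
XOR is true when an odd number of operands are true.

False


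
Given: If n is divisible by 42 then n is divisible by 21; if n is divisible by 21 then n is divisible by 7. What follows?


Hypothetical syllogism: P → Q, Q → R ⊢ P → R
Premise 1: n is divisible by 42 → n is divisible by 21
Premise 2: n is divisible by 21 → n is divisible by 7
Chain the implications: the middle term (n is divisible by 21) links the two.
Conclusion: If n is divisible by 42, then n is divisible by 7.

If n is divisible by 42, then n is divisible by 7.


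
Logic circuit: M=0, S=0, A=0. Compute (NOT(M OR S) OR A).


M OR S = 0
NOT(0) = 1
1 OR 0 = 1

1


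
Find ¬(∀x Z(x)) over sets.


Original: ∀x Z(x)
Rule: ¬∀→∃, ¬∃→∀, negate predicate.
Negation: ∃x ¬Z(x)

∃x ¬Z(x)


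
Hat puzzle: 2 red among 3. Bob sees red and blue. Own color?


Total red = 2, seen red = 1
Own red = 2 - 1 = 1
Bob's hat is red.

red


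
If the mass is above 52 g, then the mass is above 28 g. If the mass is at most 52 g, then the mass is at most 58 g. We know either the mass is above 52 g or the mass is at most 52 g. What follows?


Constructive dilemma: (P → Q) ∧ (R → S), P ∨ R ⊢ Q ∨ S
Premise 1: the mass is above 52 g → the mass is above 28 g
Premise 2: the mass is at most 52 g → the mass is at most 58 g
Premise 3: the mass is above 52 g ∨ the mass is at most 52 g
Case 1: Assuming the mass is above 52 g, then by Premise 1, the mass is above 28 g.
Case 2: Assuming the mass is at most 52 g, then by Premise 2, the mass is at most 58 g.
Since one of the mass is above 52 g or the mass is at most 52 g must hold, we get the mass is above 28 g or the mass is at most 58 g.

The mass is above 28 g or the mass is at most 58 g.


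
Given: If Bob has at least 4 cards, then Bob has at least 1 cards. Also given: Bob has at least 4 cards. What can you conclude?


Modus ponens: P → Q, P ⊢ Q
P: Bob has at least 4 cards
Q: Bob has at least 1 cards
We have P → Q and P is true.
By modus ponens, Q must be true.

Bob has at least 1 cards


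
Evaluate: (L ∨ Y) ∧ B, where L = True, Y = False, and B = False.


L = True, Y = False, B = False
Step 1: L ∨ Y = True OR False = True
Step 2: True ∧ B = True AND False = False
OR is true when at least one operand is true; AND requires both.

False


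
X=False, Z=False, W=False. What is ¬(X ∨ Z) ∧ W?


X = False, Z = False, W = False
Expression: ¬(X ∨ Z) ∧ W
Step 1: X ∨ Z = False OR False = False
Step 2: ¬(X ∨ Z) = NOT False = True
Step 3: (True) ∧ W = True AND False = False

False


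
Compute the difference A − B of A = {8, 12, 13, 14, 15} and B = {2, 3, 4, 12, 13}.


A = {8, 12, 13, 14, 15}
B = {2, 3, 4, 12, 13}
Operation: difference A − B
In A but not B: 8, 14, 15

{8, 14, 15}


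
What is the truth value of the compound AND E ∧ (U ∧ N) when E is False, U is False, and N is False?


E = False, U = False, N = False
Step 1: U ∧ N = False AND False = False
Step 2: E ∧ False = False AND False = False
AND is true only when ALL operands are true.

False


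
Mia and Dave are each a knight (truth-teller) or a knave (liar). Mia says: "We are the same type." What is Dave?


Mia says: "We are the same type."
Case 1: Mia is a Knight (truth-teller)
  Statement is true → they ARE the same → Dave is also a Knight
Case 2: Mia is a Knave (liar)
  Statement is false → they are NOT the same → Dave is a Knight
In both cases, Dave is a Knight.

Knight


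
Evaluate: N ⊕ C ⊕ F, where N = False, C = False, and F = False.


N = False, C = False, F = False
Step 1: N ⊕ C = False XOR False = False
Step 2: False ⊕ F = False XOR False = False
XOR is true when an odd number of operands are true.

False


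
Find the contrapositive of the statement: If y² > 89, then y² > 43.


Original: If y² > 89, then y² > 43
Contrapositive: If ¬Q, then ¬P
Negate Q: not (y² > 43)
Negate P: not (y² > 89)

If not (y² > 43), then not (y² > 89).


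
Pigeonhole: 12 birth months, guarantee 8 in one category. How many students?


Pigeonhole: to guarantee k in one of n categories, need (k-1)×n + 1.
k = 8, n = 12
Minimum = (8-1) × 12 + 1 = 7 × 12 + 1

85


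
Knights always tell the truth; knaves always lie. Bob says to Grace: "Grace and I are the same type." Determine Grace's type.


Bob says: "Grace and I are the same type."
Case 1: Bob is a Knight (truth-teller)
  Statement is true → they ARE the same → Grace is also a Knight
Case 2: Bob is a Knave (liar)
  Statement is false → they are NOT the same → Grace is a Knight
In both cases, Grace is a Knight.

Knight


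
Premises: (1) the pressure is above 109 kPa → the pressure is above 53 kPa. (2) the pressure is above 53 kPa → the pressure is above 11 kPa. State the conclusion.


Hypothetical syllogism: P → Q, Q → R ⊢ P → R
Premise 1: the pressure is above 109 kPa → the pressure is above 53 kPa
Premise 2: the pressure is above 53 kPa → the pressure is above 11 kPa
Chain the implications: the middle term (the pressure is above 53 kPa) links the two.
Conclusion: If the pressure is above 109 kPa, then the pressure is above 11 kPa.

If the pressure is above 109 kPa, then the pressure is above 11 kPa.


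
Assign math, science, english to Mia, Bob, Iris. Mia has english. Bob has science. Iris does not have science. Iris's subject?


From clues:
  Bob → science
  Mia → english
By elimination, Iris gets the remaining.

math


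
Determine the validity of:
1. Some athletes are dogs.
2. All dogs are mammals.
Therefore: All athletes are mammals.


Premise 1: Some athletes are dogs.
Premise 2: All dogs are mammals.
Conclusion: All athletes are mammals.
Fallacy: illicit minor. The minor term (athletes) is distributed in the conclusion ('All athletes ...') but undistributed in its premise ('Some athletes are dogs' doesn't cover all athletes).
Only 'Some athletes are mammals' follows, not 'All'.

Invalid


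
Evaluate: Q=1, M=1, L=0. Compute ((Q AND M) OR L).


Q AND M = 1&1 = 1
1 OR 0 = 1

1


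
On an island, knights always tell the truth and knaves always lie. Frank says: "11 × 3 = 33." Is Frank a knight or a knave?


Statement: "11 × 3 = 33."
Actual: 11 × 3 = 33
Claimed: 33
Statement is TRUE → Frank tells the truth → Knight

Knight


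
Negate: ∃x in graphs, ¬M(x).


Original: ∃x ¬M(x)
Rule: ¬∀→∃, ¬∃→∀, negate predicate.
Negation: ∀x M(x)

∀x M(x)


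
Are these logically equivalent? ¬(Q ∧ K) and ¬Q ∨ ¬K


Expression 1: ¬(Q ∧ K)
Expression 2: ¬Q ∨ ¬K
Truth table (Q K | Expr1 Expr2):
  T T |   F     F
  T F |   T     T
  F T |   T     T
  F F |   T     T
All 4 rows agree, so the expressions are logically equivalent.

Yes


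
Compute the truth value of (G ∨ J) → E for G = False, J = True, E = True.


G = False, J = True, E = True
Step 1: G ∨ J = False OR True = True
Step 2: (True) → E: false only when antecedent=True and E=False.
Result: True

True


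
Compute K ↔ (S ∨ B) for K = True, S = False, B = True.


K = True, S = False, B = True
Step 1: S ∨ B = False OR True = True
Step 2: K ↔ (True): true when both sides have same truth value.
Result: True ↔ True = True

True


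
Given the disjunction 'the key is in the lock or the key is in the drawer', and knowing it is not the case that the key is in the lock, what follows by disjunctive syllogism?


Disjunctive syllogism: P ∨ Q, ¬P ⊢ Q
Disjunction: the key is in the lock ∨ the key is in the drawer
We know it is not the case that the key is in the lock.
By disjunctive syllogism, the other disjunct must be true.

The key is in the drawer


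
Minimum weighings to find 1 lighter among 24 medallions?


Each weighing has 3 outcomes (left heavy / balance / right heavy), so k weighings distinguish at most 3^k cases; splitting into three near-equal groups achieves this.
Need 3^k ≥ 24: 3^2 = 9 < 24 ≤ 3^3 = 27
k = ⌈log₃(24)⌉ = 3

3


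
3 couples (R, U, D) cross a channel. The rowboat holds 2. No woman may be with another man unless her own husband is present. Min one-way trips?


Label couples R, U, D (H = husband, W = wife).
Counting alone: 6 people, the rowboat carries 2 and someone must bring it back, so each round trip nets at most +1 on the far side until the last crossing → at least 9 trips. The jealousy constraint makes 9 impossible; the shortest valid schedule has 11:
1. WR+WU →  (far: WR,WU; near: HR,HU,HD,WD)
2. WR ←       (far: WU; near: HR,HU,HD,WR,WD)
3. WR+WD →  (far: WR,WU,WD; near: HR,HU,HD)
4. WR ←       (far: WU,WD; near: HR,HU,HD,WR)
5. HU+HD →  (far: HU,WU,HD,WD; near: HR,WR)
6. HU+WU ←  (far: HD,WD; near: HR,WR,HU,WU)
7. HR+HU →  (far: HR,HU,HD,WD; near: WR,WU)
8. WD ←       (far: HR,HU,HD; near: WR,WU,WD)
9. WR+WU →  (far: HR,WR,HU,WU,HD; near: WD)
10. HD ←      (far: HR,WR,HU,WU; near: HD,WD)
11. HD+WD → (far: all six; near: empty)
In every state each wife is either with her husband or with no other man.
Minimum trips = 11

11


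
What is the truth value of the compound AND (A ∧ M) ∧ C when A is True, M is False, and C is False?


A = True, M = False, C = False
Step 1: A ∧ M = True AND False = False
Step 2: False ∧ C = False AND False = False
AND is true only when ALL operands are true.

False


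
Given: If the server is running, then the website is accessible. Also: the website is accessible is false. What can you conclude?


Modus tollens: P → Q, ¬Q ⊢ ¬P
P: the server is running
Q: the website is accessible
We have P → Q and Q is false.
By modus tollens, P must be false.

It is not the case that the server is running


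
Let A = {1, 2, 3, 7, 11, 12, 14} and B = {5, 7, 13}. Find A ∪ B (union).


A = {1, 2, 3, 7, 11, 12, 14}
B = {5, 7, 13}
Operation: union
All elements combined: 1, 2, 3, 5, 7, 11, 12, 13, 14

{1, 2, 3, 5, 7, 11, 12, 13, 14}


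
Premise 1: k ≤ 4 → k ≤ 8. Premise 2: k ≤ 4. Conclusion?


Modus ponens: P → Q, P ⊢ Q
P: k ≤ 4
Q: k ≤ 8
We have P → Q and P is true.
By modus ponens, Q must be true.

k ≤ 8


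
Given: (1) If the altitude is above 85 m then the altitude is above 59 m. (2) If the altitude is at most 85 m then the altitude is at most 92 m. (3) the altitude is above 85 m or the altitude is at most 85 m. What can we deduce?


Constructive dilemma: (P → Q) ∧ (R → S), P ∨ R ⊢ Q ∨ S
Premise 1: the altitude is above 85 m → the altitude is above 59 m
Premise 2: the altitude is at most 85 m → the altitude is at most 92 m
Premise 3: the altitude is above 85 m ∨ the altitude is at most 85 m
Case 1: Assuming the altitude is above 85 m, then by Premise 1, the altitude is above 59 m.
Case 2: Assuming the altitude is at most 85 m, then by Premise 2, the altitude is at most 92 m.
Since one of the altitude is above 85 m or the altitude is at most 85 m must hold, we get the altitude is above 59 m or the altitude is at most 92 m.

The altitude is above 59 m or the altitude is at most 92 m.


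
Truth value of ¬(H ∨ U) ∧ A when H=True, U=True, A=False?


H = True, U = True, A = False
Expression: ¬(H ∨ U) ∧ A
Step 1: H ∨ U = True OR True = True
Step 2: ¬(H ∨ U) = NOT True = False
Step 3: (False) ∧ A = False AND False = False

False


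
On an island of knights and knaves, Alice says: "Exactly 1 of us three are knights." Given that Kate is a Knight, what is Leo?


Alice claims exactly 1 knights among Alice, Kate, Leo.
Given: Kate is a Knight.

Case 1: Alice is a Knight (tells truth)
  Then exactly 1 of the three are knights.
  Counting Alice, Kate: 2 knight(s) so far. Need -1 more → impossible.
Case 2: Alice is a Knave (lies)
  Then the count is NOT 1.
  If Leo = Knave, count = 1 = 1 → claim would be true, contradicts lie.
  If Leo = Knight, count = 2 ≠ 1 → lie confirmed ✓

Leo is a Knight.

Knight


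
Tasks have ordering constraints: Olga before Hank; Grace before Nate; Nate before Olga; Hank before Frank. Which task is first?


Constraints: Olga before Hank; Grace before Nate; Nate before Olga; Hank before Frank
The first task can have nothing scheduled before it, so it must never appear on the right of a 'before'.
Tasks appearing after some 'before': Hank, Nate, Olga, Frank.
The only task not in that list is Grace → it is first.

Grace


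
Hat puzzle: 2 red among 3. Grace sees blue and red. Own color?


Total red = 2, seen red = 1
Own red = 2 - 1 = 1
Grace's hat is red.

red


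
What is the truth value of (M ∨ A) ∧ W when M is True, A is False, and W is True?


M = True, A = False, W = True
Step 1: M ∨ A = True OR False = True
Step 2: True ∧ W = True AND True = True
OR is true when at least one operand is true; AND requires both.

True


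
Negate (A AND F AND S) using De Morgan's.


De Morgan's law: ¬(P ∧ Q ∧ R) ≡ ¬P ∨ ¬Q ∨ ¬R
¬(A ∧ F ∧ S) = ¬A ∨ ¬F ∨ ¬S

¬A ∨ ¬F ∨ ¬S


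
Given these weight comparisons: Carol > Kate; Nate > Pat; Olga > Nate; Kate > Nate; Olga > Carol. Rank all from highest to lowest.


Constraints: Carol > Kate; Nate > Pat; Olga > Nate; Kate > Nate; Olga > Carol
Method: at each step, the next-highest is the one remaining person who never appears on the smaller side of a constraint between remaining people.
  Step 1: remaining {Olga, Nate, Carol, Kate, Pat}; on the smaller side: {Nate, Carol, Kate, Pat} → Olga is next (Olga > Nate; Olga > Carol).
  Step 2: remaining {Nate, Carol, Kate, Pat}; on the smaller side: {Nate, Kate, Pat} → Carol is next (Carol > Kate).
  Step 3: remaining {Nate, Kate, Pat}; on the smaller side: {Nate, Pat} → Kate is next (Kate > Nate).
  Step 4: remaining {Nate, Pat}; on the smaller side: {Pat} → Nate is next (Nate > Pat).
  Step 5: only Pat remains → lowest.
Final ranking (highest to lowest):

Olga > Carol > Kate > Nate > Pat


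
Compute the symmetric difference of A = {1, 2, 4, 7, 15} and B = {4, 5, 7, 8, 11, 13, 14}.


A = {1, 2, 4, 7, 15}
B = {4, 5, 7, 8, 11, 13, 14}
Operation: symmetric difference
In A only: [1, 2, 15], in B only: [5, 8, 11, 13, 14]

{1, 2, 5, 8, 11, 13, 14, 15}


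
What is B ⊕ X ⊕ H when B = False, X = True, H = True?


B = False, X = True, H = True
Step 1: B ⊕ X = False XOR True = True
Step 2: True ⊕ H = True XOR True = False
XOR is true when an odd number of operands are true.

False


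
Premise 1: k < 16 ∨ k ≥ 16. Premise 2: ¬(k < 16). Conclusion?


Disjunctive syllogism: P ∨ Q, ¬P ⊢ Q
Disjunction: k < 16 ∨ k ≥ 16
We know it is not the case that k < 16.
By disjunctive syllogism, the other disjunct must be true.

k ≥ 16


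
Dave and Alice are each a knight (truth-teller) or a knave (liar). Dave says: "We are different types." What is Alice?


Dave says: "We are different types."
Case 1: Dave is a Knight (truth-teller)
  Statement is true → they ARE different → Alice is a Knave
Case 2: Dave is a Knave (liar)
  Statement is false → they are NOT different → Alice is a Knave
In both cases, Alice is a Knave.

Knave


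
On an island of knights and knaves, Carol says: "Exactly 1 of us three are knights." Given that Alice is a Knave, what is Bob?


Carol claims exactly 1 knights among Carol, Alice, Bob.
Given: Alice is a Knave.

Case 1: Carol is a Knight (tells truth)
  Then exactly 1 of the three are knights.
  Counting Carol, Alice: 1 knight(s) so far. Need 0 more → Bob = Knave.
Case 2: Carol is a Knave (lies)
  Then the count is NOT 1.
  If Bob = Knight, count = 1 = 1 → claim would be true, contradicts lie.
  If Bob = Knave, count = 0 ≠ 1 → lie confirmed ✓

Bob is a Knave.

Knave


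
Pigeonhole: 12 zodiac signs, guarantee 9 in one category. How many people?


Pigeonhole: to guarantee k in one of n categories, need (k-1)×n + 1.
k = 9, n = 12
Minimum = (9-1) × 12 + 1 = 8 × 12 + 1

97


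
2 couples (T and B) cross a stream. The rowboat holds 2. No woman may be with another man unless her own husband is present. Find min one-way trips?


Label couples T and B.
1. WT+WB → (far: WT,WB; near: HT,HB)
2. WT ←   (far: WB; near: HT,HB,WT)
3. HT+HB → (far: HT,HB,WB; near: WT)
4. HT ←   (far: HB,WB; near: HT,WT)  — HT returns, since WT is alone on near bank
5. HT+WT → (far: all four; near: empty)
Every state respects the constraint.
Minimum trips = 5

5


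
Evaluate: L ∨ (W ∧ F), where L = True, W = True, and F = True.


L = True, W = True, F = True
Step 1: W ∧ F = True AND True = True
Step 2: L ∨ True = True OR True = True
AND evaluated first (higher precedence); then OR applied.

True


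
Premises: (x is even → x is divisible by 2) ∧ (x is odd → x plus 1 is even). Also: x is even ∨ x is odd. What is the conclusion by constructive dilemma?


Constructive dilemma: (P → Q) ∧ (R → S), P ∨ R ⊢ Q ∨ S
Premise 1: x is even → x is divisible by 2
Premise 2: x is odd → x plus 1 is even
Premise 3: x is even ∨ x is odd
Case 1: Assuming x is even, then by Premise 1, x is divisible by 2.
Case 2: Assuming x is odd, then by Premise 2, x plus 1 is even.
Since one of x is even or x is odd must hold, we get x is divisible by 2 or x plus 1 is even.

x is divisible by 2 or x plus 1 is even.


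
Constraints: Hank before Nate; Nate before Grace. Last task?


Constraints: Hank before Nate; Nate before Grace
The last task can have nothing scheduled after it, so it must never appear on the left of a 'before'.
Tasks appearing before some other task: Hank, Nate.
The only task not in that list is Grace → it is last.

Grace


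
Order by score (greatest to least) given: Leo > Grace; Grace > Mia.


Constraints: Leo > Grace; Grace > Mia
Method: at each step, the next-highest is the one remaining person who never appears on the smaller side of a constraint between remaining people.
  Step 1: remaining {Leo, Grace, Mia}; on the smaller side: {Grace, Mia} → Leo is next (Leo > Grace).
  Step 2: remaining {Grace, Mia}; on the smaller side: {Mia} → Grace is next (Grace > Mia).
  Step 3: only Mia remains → lowest.
Final ranking (highest to lowest):

Leo > Grace > Mia


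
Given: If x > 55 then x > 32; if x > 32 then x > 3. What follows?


Hypothetical syllogism: P → Q, Q → R ⊢ P → R
Premise 1: x > 55 → x > 32
Premise 2: x > 32 → x > 3
Chain the implications: the middle term (x > 32) links the two.
Conclusion: If x > 55, then x > 3.

If x > 55, then x > 3.


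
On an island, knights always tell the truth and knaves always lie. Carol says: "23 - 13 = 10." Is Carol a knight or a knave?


Statement: "23 - 13 = 10."
Actual: 23 - 13 = 10
Claimed: 10
Statement is TRUE → Carol tells the truth → Knight

Knight


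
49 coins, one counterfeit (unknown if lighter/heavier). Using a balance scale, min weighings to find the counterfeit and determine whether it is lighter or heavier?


Let n = 49. 98 possibilities (n coins × lighter/heavier); each weighing has 3 outcomes.
Bound for k weighings: say the first weighing puts j coins on each pan. If it tips, the 2j weighed coins remain suspects (each with a known direction) and k-1 weighings give 3^(k-1) outcomes; 3^(k-1) is odd, so 2j ≤ 3^(k-1) - 1. If it balances, the n - 2j unweighed coins remain with direction unknown: 2(n - 2j) ≤ 3^(k-1) - 1 by the same parity argument. Adding, n ≤ (3^(k-1) - 1) + (3^(k-1) - 1)/2 = (3^k - 3)/2, and the classical three-group strategy achieves this (3 coins in 2 weighings, 12 in 3, 39 in 4, 120 in 5).
So we need the smallest k with (3^k - 3)/2 ≥ 49.
k = 4: (3^4 - 3)/2 = 39 < 49 ✗
k = 5: (3^5 - 3)/2 = 120 ≥ 49 ✓

5


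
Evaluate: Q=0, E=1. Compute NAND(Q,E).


Q AND E = 0
NOT(0) = 1

1


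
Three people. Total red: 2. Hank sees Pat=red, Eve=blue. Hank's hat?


Total red = 2, seen red = 1
Own red = 2 - 1 = 1
Hank's hat is red.

red


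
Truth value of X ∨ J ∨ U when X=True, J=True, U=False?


X = True, J = True, U = False
Expression: X ∨ J ∨ U
Step 1: X ∨ J = True OR True = True
Step 2: (True) ∨ U = True OR False = True

True


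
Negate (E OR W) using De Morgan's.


De Morgan's law: ¬(P ∨ Q) ≡ ¬P ∧ ¬Q
¬(E ∨ W) = ¬E ∧ ¬W

¬E ∧ ¬W


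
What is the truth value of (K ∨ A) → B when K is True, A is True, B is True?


K = True, A = True, B = True
Step 1: K ∨ A = True OR True = True
Step 2: (True) → B: false only when antecedent=True and B=False.
Result: True

True


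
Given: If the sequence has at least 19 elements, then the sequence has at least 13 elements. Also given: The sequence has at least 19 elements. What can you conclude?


Modus ponens: P → Q, P ⊢ Q
P: the sequence has at least 19 elements
Q: the sequence has at least 13 elements
We have P → Q and P is true.
By modus ponens, Q must be true.

The sequence has at least 13 elements


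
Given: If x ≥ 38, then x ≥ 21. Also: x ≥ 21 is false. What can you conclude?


Modus tollens: P → Q, ¬Q ⊢ ¬P
P: x ≥ 38
Q: x ≥ 21
We have P → Q and Q is false.
By modus tollens, P must be false.

It is not the case that x ≥ 38


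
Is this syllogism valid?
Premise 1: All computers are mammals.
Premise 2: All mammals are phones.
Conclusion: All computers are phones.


Premise 1: All computers are mammals.
Premise 2: All mammals are phones.
Conclusion: All computers are phones.
Barbara syllogism (AAA-1): All A are B, All B are C → All A are C.
Middle term (mammals) distributed in premise 2.

Valid


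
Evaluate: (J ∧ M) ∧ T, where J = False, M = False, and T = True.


J = False, M = False, T = True
Step 1: J ∧ M = False AND False = False
Step 2: False ∧ T = False AND True = False
AND is true only when ALL operands are true.

False


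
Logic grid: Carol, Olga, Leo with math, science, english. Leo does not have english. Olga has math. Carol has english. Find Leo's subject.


From clues:
  Carol → english
  Olga → math
By elimination, Leo gets the remaining.

science


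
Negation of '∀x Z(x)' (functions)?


Original: ∀x Z(x)
Rule: ¬∀→∃, ¬∃→∀, negate predicate.
Negation: ∃x ¬Z(x)

∃x ¬Z(x)


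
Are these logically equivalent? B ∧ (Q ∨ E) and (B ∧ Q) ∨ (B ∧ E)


Expression 1: B ∧ (Q ∨ E)
Expression 2: (B ∧ Q) ∨ (B ∧ E)
Truth table (B Q E | Expr1 Expr2):
  T T T |   T     T
  T T F |   T     T
  T F T |   T     T
  T F F |   F     F
  F T T |   F     F
  F T F |   F     F
  F F T |   F     F
  F F F |   F     F
All 8 rows agree, so the expressions are logically equivalent.

Yes


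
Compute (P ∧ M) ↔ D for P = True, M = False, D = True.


P = True, M = False, D = True
Step 1: P ∧ M = True AND False = False
Step 2: (False) ↔ D: true when both sides have same truth value.
Result: False ↔ True = False

False


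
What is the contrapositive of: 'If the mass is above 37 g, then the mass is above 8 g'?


Original: If the mass is above 37 g, then the mass is above 8 g
Contrapositive: If ¬Q, then ¬P
Negate Q: not (the mass is above 8 g)
Negate P: not (the mass is above 37 g)

If not (the mass is above 8 g), then not (the mass is above 37 g).


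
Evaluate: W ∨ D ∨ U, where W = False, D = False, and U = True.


W = False, D = False, U = True
Step 1: W ∨ D = False OR False = False
Step 2: False ∨ U = False OR True = True
OR is true when at least one operand is true.

True


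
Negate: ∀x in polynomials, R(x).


Original: ∀x R(x)
Rule: ¬∀→∃, ¬∃→∀, negate predicate.
Negation: ∃x ¬R(x)

∃x ¬R(x)


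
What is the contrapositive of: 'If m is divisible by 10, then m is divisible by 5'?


Original: If m is divisible by 10, then m is divisible by 5
Contrapositive: If ¬Q, then ¬P
Negate Q: not (m is divisible by 5)
Negate P: not (m is divisible by 10)

If not (m is divisible by 5), then not (m is divisible by 10).


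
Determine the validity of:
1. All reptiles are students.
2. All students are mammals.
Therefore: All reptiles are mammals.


Premise 1: All reptiles are students.
Premise 2: All students are mammals.
Conclusion: All reptiles are mammals.
Barbara syllogism (AAA-1): All A are B, All B are C → All A are C.
Middle term (students) distributed in premise 2.

Valid


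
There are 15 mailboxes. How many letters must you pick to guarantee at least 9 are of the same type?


Pigeonhole: to guarantee k in one of n categories, need (k-1)×n + 1.
k = 9, n = 15
Minimum = (9-1) × 15 + 1 = 8 × 15 + 1

121


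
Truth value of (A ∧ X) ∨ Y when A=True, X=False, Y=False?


A = True, X = False, Y = False
Expression: (A ∧ X) ∨ Y
Step 1: A ∧ X = True AND False = False
Step 2: (False) ∨ Y = False OR False = False

False


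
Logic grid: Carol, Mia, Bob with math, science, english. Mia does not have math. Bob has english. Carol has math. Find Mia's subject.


From clues:
  Bob → english
  Carol → math
By elimination, Mia gets the remaining.

science


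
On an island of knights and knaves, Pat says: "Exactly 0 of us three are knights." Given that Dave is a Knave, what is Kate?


Pat claims exactly 0 knights among Pat, Dave, Kate.
Given: Dave is a Knave.

Case 1: Pat is a Knight (tells truth)
  Then exactly 0 of the three are knights.
  Counting Pat, Dave: 1 knight(s) so far. Need -1 more → impossible.
Case 2: Pat is a Knave (lies)
  Then the count is NOT 0.
  If Kate = Knave, count = 0 = 0 → claim would be true, contradicts lie.
  If Kate = Knight, count = 1 ≠ 0 → lie confirmed ✓

Kate is a Knight.

Knight


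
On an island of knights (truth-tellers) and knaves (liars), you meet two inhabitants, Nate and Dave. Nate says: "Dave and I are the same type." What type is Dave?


Nate says: "Dave and I are the same type."
Case 1: Nate is a Knight (truth-teller)
  Statement is true → they ARE the same → Dave is also a Knight
Case 2: Nate is a Knave (liar)
  Statement is false → they are NOT the same → Dave is a Knight
In both cases, Dave is a Knight.

Knight


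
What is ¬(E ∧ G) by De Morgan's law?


De Morgan's law: ¬(P ∧ Q) ≡ ¬P ∨ ¬Q
¬(E ∧ G) = ¬E ∨ ¬G

¬E ∨ ¬G


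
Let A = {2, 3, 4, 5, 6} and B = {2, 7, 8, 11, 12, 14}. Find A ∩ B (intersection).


A = {2, 3, 4, 5, 6}
B = {2, 7, 8, 11, 12, 14}
Operation: intersection
Elements in both: 2

{2}


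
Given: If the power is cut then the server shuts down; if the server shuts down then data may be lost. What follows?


Hypothetical syllogism: P → Q, Q → R ⊢ P → R
Premise 1: the power is cut → the server shuts down
Premise 2: the server shuts down → data may be lost
Chain the implications: the middle term (the server shuts down) links the two.
Conclusion: If the power is cut, then data may be lost.

If the power is cut, then data may be lost.


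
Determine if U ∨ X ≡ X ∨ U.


Expression 1: U ∨ X
Expression 2: X ∨ U
Truth table (U X | Expr1 Expr2):
  T T |   T     T
  T F |   T     T
  F T |   T     T
  F F |   F     F
All 4 rows agree, so the expressions are logically equivalent.

Yes


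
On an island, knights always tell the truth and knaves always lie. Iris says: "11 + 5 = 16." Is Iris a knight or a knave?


Statement: "11 + 5 = 16."
Actual: 11 + 5 = 16
Claimed: 16
Statement is TRUE → Iris tells the truth → Knight

Knight


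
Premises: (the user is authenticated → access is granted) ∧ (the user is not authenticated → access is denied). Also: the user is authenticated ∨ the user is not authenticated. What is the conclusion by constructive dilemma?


Constructive dilemma: (P → Q) ∧ (R → S), P ∨ R ⊢ Q ∨ S
Premise 1: the user is authenticated → access is granted
Premise 2: the user is not authenticated → access is denied
Premise 3: the user is authenticated ∨ the user is not authenticated
Case 1: Assuming the user is authenticated, then by Premise 1, access is granted.
Case 2: Assuming the user is not authenticated, then by Premise 2, access is denied.
Since one of the user is authenticated or the user is not authenticated must hold, we get access is granted or access is denied.

Access is granted or access is denied.


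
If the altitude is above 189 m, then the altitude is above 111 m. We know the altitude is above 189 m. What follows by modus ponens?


Modus ponens: P → Q, P ⊢ Q
P: the altitude is above 189 m
Q: the altitude is above 111 m
We have P → Q and P is true.
By modus ponens, Q must be true.

The altitude is above 111 m


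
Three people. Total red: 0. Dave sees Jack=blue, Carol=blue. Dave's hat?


Total red = 0, seen red = 0
Own red = 0 - 0 = 0
Dave's hat is blue.

blue


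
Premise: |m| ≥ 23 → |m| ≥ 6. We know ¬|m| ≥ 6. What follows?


Modus tollens: P → Q, ¬Q ⊢ ¬P
P: |m| ≥ 23
Q: |m| ≥ 6
We have P → Q and Q is false.
By modus tollens, P must be false.

It is not the case that |m| ≥ 23


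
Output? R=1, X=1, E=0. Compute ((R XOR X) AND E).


R XOR X = 1^1 = 0
0 AND 0 = 0

0


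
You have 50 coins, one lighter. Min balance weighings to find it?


Each weighing has 3 outcomes (left heavy / balance / right heavy), so k weighings distinguish at most 3^k cases; splitting into three near-equal groups achieves this.
Need 3^k ≥ 50: 3^3 = 27 < 50 ≤ 3^4 = 81
k = ⌈log₃(50)⌉ = 4

4


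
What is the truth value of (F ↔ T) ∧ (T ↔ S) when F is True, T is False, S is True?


F = True, T = False, S = True
Step 1: F ↔ T is true when F and T have the same value. Result: False
Step 2: T ↔ S is true when T and S have the same value. Result: False
Step 3: False ∧ False = False

False


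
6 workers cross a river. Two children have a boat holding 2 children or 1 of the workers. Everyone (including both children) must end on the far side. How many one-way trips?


Per crossing of one of the workers: children→, one←, one of the workers→, one← = 4 trips
6 × 4 = 24, + 1 final children→ = 25
Minimum trips = 25

25


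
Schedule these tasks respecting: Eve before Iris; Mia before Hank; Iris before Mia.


Constraints: Eve before Iris; Mia before Hank; Iris before Mia
Method: repeatedly schedule the remaining task that has no remaining task required before it.
  Step 1: remaining {Mia, Iris, Hank, Eve}; every task except Eve still has a predecessor pending → schedule Eve.
  Step 2: remaining {Mia, Iris, Hank}; every task except Iris still has a predecessor pending → schedule Iris.
  Step 3: remaining {Mia, Hank}; every task except Mia still has a predecessor pending → schedule Mia.
  Step 4: only Hank remains → schedule Hank.
Resulting order:

Eve → Iris → Mia → Hank


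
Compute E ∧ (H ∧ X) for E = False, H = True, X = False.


E = False, H = True, X = False
Step 1: H ∧ X = True AND False = False
Step 2: E ∧ False = False AND False = False
AND is true only when ALL operands are true.

False


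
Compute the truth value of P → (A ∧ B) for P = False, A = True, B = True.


P = False, A = True, B = True
Step 1: A ∧ B = True AND True = True
Step 2: P → (True): false only when P=True and consequent=False.
Result: True

True


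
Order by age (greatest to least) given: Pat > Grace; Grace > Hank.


Constraints: Pat > Grace; Grace > Hank
Method: at each step, the next-highest is the one remaining person who never appears on the smaller side of a constraint between remaining people.
  Step 1: remaining {Hank, Pat, Grace}; on the smaller side: {Hank, Grace} → Pat is next (Pat > Grace).
  Step 2: remaining {Hank, Grace}; on the smaller side: {Hank} → Grace is next (Grace > Hank).
  Step 3: only Hank remains → lowest.
Final ranking (highest to lowest):

Pat > Grace > Hank


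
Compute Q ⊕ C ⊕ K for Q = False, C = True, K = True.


Q = False, C = True, K = True
Step 1: Q ⊕ C = False XOR True = True
Step 2: True ⊕ K = True XOR True = False
XOR is true when an odd number of operands are true.

False


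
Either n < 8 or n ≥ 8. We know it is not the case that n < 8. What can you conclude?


Disjunctive syllogism: P ∨ Q, ¬P ⊢ Q
Disjunction: n < 8 ∨ n ≥ 8
We know it is not the case that n < 8.
By disjunctive syllogism, the other disjunct must be true.

n ≥ 8


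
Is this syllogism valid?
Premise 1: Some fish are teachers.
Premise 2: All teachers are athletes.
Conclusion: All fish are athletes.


Premise 1: Some fish are teachers.
Premise 2: All teachers are athletes.
Conclusion: All fish are athletes.
Fallacy: illicit minor. The minor term (fish) is distributed in the conclusion ('All fish ...') but undistributed in its premise ('Some fish are teachers' doesn't cover all fish).
Only 'Some fish are athletes' follows, not 'All'.

Invalid


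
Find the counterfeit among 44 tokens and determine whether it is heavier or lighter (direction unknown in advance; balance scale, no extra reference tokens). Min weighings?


Let n = 44. 88 possibilities (n tokens × lighter/heavier); each weighing has 3 outcomes.
Bound for k weighings: say the first weighing puts j tokens on each pan. If it tips, the 2j weighed tokens remain suspects (each with a known direction) and k-1 weighings give 3^(k-1) outcomes; 3^(k-1) is odd, so 2j ≤ 3^(k-1) - 1. If it balances, the n - 2j unweighed tokens remain with direction unknown: 2(n - 2j) ≤ 3^(k-1) - 1 by the same parity argument. Adding, n ≤ (3^(k-1) - 1) + (3^(k-1) - 1)/2 = (3^k - 3)/2, and the classical three-group strategy achieves this (3 tokens in 2 weighings, 12 in 3, 39 in 4, 120 in 5).
So we need the smallest k with (3^k - 3)/2 ≥ 44.
k = 4: (3^4 - 3)/2 = 39 < 44 ✗
k = 5: (3^5 - 3)/2 = 120 ≥ 44 ✓

5


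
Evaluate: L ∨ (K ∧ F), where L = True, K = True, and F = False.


L = True, K = True, F = False
Step 1: K ∧ F = True AND False = False
Step 2: L ∨ False = True OR False = True
AND evaluated first (higher precedence); then OR applied.

True


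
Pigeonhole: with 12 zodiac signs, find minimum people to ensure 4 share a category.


Pigeonhole: to guarantee k in one of n categories, need (k-1)×n + 1.
k = 4, n = 12
Minimum = (4-1) × 12 + 1 = 3 × 12 + 1

37


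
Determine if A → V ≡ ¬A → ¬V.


Expression 1: A → V
Expression 2: ¬A → ¬V
Truth table (A V | Expr1 Expr2):
  T T |   T     T
  T F |   F     T   ← differ
  F T |   T     F   ← differ
  F F |   T     T
Counterexample: A=T, V=F gives Expr1 = F but Expr2 = T, so the expressions are NOT logically equivalent.

No
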